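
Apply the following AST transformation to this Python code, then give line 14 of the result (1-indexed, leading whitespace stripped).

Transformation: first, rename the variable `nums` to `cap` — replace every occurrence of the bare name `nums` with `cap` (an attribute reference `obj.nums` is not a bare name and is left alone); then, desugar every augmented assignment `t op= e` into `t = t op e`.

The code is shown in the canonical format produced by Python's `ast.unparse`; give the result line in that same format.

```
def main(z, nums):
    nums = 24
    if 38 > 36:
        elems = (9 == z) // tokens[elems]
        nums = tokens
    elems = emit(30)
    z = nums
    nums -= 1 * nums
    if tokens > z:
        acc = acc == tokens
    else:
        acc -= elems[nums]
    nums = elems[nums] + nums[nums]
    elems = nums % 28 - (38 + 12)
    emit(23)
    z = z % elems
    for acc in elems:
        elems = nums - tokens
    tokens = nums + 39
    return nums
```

Transformed code:
def main(z, cap):
    cap = 24
    if 38 > 36:
        elems = (9 == z) // tokens[elems]
        cap = tokens
    elems = emit(30)
    z = cap
    cap = cap - 1 * cap
    if tokens > z:
        acc = acc == tokens
    else:
        acc = acc - elems[cap]
    cap = elems[cap] + cap[cap]
    elems = cap % 28 - (38 + 12)
    emit(23)
    z = z % elems
    for acc in elems:
        elems = cap - tokens
    tokens = cap + 39
    return cap

elems = cap % 28 - (38 + 12)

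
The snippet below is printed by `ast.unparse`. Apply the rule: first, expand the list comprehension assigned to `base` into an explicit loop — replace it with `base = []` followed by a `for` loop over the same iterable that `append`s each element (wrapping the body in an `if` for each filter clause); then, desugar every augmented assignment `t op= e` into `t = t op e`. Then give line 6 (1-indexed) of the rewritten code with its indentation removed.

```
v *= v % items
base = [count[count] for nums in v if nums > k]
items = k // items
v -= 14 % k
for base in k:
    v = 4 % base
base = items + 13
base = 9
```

Transformed code:
v = v * (v % items)
base = []
for nums in v:
    if nums > k:
        base.append(count[count])
items = k // items
v = v - 14 % k
for base in k:
    v = 4 % base
base = items + 13
base = 9

items = k // items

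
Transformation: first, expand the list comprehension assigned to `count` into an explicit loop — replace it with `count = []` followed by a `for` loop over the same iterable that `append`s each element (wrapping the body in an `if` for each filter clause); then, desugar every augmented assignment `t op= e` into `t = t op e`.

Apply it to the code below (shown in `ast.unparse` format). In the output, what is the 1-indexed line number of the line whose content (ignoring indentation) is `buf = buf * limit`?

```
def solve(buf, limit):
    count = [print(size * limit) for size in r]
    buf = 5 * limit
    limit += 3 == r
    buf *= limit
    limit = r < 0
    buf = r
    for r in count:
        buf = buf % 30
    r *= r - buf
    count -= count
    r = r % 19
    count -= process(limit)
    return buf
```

Transformed code:
def solve(buf, limit):
    count = []
    for size in r:
        count.append(print(size * limit))
    buf = 5 * limit
    limit = limit + (3 == r)
    buf = buf * limit
    limit = r < 0
    buf = r
    for r in count:
        buf = buf % 30
    r = r * (r - buf)
    count = count - count
    r = r % 19
    count = count - process(limit)
    return buf

7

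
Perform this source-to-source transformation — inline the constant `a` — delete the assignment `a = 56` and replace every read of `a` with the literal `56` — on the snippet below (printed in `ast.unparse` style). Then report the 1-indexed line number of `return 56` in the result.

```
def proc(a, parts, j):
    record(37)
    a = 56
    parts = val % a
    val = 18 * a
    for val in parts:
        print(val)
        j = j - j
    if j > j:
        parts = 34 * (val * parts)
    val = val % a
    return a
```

Transformed code:
def proc(a, parts, j):
    record(37)
    parts = val % 56
    val = 18 * 56
    for val in parts:
        print(val)
        j = j - j
    if j > j:
        parts = 34 * (val * parts)
    val = val % 56
    return 56

11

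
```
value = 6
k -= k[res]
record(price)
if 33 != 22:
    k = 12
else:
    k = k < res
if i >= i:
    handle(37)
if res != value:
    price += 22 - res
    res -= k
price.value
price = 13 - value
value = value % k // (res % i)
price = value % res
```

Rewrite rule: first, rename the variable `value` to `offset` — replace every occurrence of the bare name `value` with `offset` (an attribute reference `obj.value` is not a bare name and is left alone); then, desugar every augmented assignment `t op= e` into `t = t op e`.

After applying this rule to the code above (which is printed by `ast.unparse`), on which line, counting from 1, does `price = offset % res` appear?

16

Transformed code:
offset = 6
k = k - k[res]
record(price)
if 33 != 22:
    k = 12
else:
    k = k < res
if i >= i:
    handle(37)
if res != offset:
    price = price + (22 - res)
    res = res - k
price.value
price = 13 - offset
offset = offset % k // (res % i)
price = offset % res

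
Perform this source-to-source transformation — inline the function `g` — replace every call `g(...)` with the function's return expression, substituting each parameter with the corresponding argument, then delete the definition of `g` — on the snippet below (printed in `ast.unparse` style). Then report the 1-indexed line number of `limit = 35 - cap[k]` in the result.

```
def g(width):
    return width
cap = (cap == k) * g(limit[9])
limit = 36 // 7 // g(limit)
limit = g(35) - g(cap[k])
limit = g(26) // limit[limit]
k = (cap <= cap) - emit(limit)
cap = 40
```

Transformed code:
cap = (cap == k) * limit[9]
limit = 36 // 7 // limit
limit = 35 - cap[k]
limit = 26 // limit[limit]
k = (cap <= cap) - emit(limit)
cap = 40

3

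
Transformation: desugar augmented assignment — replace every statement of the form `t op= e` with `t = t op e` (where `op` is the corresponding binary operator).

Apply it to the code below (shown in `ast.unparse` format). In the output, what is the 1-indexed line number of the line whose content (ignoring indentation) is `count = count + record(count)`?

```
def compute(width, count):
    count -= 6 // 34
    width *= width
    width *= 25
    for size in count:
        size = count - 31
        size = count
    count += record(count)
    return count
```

8

Transformed code:
def compute(width, count):
    count = count - 6 // 34
    width = width * width
    width = width * 25
    for size in count:
        size = count - 31
        size = count
    count = count + record(count)
    return count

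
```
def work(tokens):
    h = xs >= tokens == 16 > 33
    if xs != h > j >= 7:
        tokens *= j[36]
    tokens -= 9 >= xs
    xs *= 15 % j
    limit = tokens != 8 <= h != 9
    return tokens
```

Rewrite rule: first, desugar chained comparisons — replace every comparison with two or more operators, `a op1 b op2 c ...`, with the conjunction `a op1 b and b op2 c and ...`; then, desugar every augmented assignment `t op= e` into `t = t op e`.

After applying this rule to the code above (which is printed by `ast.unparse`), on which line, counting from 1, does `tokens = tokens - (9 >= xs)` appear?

Transformed code:
def work(tokens):
    h = xs >= tokens and tokens == 16 and (16 > 33)
    if xs != h and h > j and (j >= 7):
        tokens = tokens * j[36]
    tokens = tokens - (9 >= xs)
    xs = xs * (15 % j)
    limit = tokens != 8 and 8 <= h and (h != 9)
    return tokens

5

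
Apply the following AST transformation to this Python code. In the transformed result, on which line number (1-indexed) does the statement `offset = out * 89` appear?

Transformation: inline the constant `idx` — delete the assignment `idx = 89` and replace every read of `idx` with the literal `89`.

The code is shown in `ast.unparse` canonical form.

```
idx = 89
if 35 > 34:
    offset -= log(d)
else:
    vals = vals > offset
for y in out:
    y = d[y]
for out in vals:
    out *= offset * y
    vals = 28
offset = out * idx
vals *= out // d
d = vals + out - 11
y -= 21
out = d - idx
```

10

Transformed code:
if 35 > 34:
    offset -= log(d)
else:
    vals = vals > offset
for y in out:
    y = d[y]
for out in vals:
    out *= offset * y
    vals = 28
offset = out * 89
vals *= out // d
d = vals + out - 11
y -= 21
out = d - 89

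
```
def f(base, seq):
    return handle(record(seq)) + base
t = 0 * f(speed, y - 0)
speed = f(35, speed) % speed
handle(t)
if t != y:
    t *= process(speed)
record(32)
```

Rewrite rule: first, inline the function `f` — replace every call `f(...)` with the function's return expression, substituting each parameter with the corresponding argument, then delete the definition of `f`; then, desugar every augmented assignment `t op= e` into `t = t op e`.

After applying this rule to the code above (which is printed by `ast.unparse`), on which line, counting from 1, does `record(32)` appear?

6

Transformed code:
t = 0 * (handle(record(y - 0)) + speed)
speed = (handle(record(speed)) + 35) % speed
handle(t)
if t != y:
    t = t * process(speed)
record(32)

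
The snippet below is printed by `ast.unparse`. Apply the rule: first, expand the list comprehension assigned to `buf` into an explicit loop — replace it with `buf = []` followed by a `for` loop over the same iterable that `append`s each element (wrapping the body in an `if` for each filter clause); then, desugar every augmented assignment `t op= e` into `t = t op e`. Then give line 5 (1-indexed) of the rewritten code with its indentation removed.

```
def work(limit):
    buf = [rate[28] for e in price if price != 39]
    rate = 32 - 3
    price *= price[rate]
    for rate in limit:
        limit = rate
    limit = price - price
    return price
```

Transformed code:
def work(limit):
    buf = []
    for e in price:
        if price != 39:
            buf.append(rate[28])
    rate = 32 - 3
    price = price * price[rate]
    for rate in limit:
        limit = rate
    limit = price - price
    return price

buf.append(rate[28])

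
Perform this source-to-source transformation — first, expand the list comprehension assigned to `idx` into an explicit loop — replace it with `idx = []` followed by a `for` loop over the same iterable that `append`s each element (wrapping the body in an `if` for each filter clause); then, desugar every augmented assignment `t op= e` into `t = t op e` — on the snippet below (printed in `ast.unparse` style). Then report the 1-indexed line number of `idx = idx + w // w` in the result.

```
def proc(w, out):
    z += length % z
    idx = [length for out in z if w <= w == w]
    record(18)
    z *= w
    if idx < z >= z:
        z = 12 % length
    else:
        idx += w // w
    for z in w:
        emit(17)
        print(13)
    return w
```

Transformed code:
def proc(w, out):
    z = z + length % z
    idx = []
    for out in z:
        if w <= w == w:
            idx.append(length)
    record(18)
    z = z * w
    if idx < z >= z:
        z = 12 % length
    else:
        idx = idx + w // w
    for z in w:
        emit(17)
        print(13)
    return w

12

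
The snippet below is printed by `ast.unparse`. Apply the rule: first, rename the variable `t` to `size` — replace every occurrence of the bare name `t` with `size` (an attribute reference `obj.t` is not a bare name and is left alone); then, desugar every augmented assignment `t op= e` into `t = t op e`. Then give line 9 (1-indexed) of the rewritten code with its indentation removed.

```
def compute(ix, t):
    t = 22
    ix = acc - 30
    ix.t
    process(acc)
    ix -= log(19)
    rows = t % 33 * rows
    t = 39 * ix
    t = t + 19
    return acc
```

size = size + 19

Transformed code:
def compute(ix, size):
    size = 22
    ix = acc - 30
    ix.t
    process(acc)
    ix = ix - log(19)
    rows = size % 33 * rows
    size = 39 * ix
    size = size + 19
    return acc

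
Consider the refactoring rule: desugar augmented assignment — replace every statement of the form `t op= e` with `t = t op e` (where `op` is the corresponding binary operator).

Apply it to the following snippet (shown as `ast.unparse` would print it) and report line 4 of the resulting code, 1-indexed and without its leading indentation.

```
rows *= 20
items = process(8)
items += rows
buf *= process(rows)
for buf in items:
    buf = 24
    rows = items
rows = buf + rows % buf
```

Transformed code:
rows = rows * 20
items = process(8)
items = items + rows
buf = buf * process(rows)
for buf in items:
    buf = 24
    rows = items
rows = buf + rows % buf

buf = buf * process(rows)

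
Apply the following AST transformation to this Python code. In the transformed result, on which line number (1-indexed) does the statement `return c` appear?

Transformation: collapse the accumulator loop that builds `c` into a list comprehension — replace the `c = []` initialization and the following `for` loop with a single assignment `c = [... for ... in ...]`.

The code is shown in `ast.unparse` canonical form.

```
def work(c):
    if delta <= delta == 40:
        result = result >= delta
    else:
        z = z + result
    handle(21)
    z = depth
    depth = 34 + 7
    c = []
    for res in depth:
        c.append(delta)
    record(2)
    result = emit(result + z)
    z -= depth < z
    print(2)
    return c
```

Transformed code:
def work(c):
    if delta <= delta == 40:
        result = result >= delta
    else:
        z = z + result
    handle(21)
    z = depth
    depth = 34 + 7
    c = [delta for res in depth]
    record(2)
    result = emit(result + z)
    z -= depth < z
    print(2)
    return c

14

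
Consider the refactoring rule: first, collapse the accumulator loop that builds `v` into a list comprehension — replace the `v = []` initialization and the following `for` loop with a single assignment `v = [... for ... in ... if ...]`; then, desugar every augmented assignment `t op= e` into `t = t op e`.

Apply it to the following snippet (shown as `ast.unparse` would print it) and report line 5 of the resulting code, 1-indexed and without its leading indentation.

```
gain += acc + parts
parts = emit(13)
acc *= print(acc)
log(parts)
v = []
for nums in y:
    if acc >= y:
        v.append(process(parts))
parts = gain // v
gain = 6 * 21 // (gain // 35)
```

v = [process(parts) for nums in y if acc >= y]

Transformed code:
gain = gain + (acc + parts)
parts = emit(13)
acc = acc * print(acc)
log(parts)
v = [process(parts) for nums in y if acc >= y]
parts = gain // v
gain = 6 * 21 // (gain // 35)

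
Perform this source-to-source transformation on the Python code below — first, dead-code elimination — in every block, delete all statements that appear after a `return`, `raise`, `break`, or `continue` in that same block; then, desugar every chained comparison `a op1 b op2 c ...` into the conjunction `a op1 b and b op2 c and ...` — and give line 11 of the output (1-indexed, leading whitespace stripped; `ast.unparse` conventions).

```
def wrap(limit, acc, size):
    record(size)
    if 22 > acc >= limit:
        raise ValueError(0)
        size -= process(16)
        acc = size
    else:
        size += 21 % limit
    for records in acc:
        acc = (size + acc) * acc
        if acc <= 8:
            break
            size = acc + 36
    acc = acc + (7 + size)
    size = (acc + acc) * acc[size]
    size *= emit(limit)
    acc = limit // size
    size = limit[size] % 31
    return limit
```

Transformed code:
def wrap(limit, acc, size):
    record(size)
    if 22 > acc and acc >= limit:
        raise ValueError(0)
    else:
        size += 21 % limit
    for records in acc:
        acc = (size + acc) * acc
        if acc <= 8:
            break
    acc = acc + (7 + size)
    size = (acc + acc) * acc[size]
    size *= emit(limit)
    acc = limit // size
    size = limit[size] % 31
    return limit

acc = acc + (7 + size)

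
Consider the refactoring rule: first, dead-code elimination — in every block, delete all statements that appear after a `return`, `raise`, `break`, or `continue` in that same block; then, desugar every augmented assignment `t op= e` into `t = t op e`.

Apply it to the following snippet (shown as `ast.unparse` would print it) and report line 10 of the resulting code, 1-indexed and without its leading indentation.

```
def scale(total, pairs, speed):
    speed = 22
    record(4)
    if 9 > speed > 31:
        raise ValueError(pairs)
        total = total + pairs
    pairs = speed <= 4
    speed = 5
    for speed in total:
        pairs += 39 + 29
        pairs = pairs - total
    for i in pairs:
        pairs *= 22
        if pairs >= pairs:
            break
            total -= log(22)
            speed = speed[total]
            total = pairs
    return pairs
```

pairs = pairs - total

Transformed code:
def scale(total, pairs, speed):
    speed = 22
    record(4)
    if 9 > speed > 31:
        raise ValueError(pairs)
    pairs = speed <= 4
    speed = 5
    for speed in total:
        pairs = pairs + (39 + 29)
        pairs = pairs - total
    for i in pairs:
        pairs = pairs * 22
        if pairs >= pairs:
            break
    return pairs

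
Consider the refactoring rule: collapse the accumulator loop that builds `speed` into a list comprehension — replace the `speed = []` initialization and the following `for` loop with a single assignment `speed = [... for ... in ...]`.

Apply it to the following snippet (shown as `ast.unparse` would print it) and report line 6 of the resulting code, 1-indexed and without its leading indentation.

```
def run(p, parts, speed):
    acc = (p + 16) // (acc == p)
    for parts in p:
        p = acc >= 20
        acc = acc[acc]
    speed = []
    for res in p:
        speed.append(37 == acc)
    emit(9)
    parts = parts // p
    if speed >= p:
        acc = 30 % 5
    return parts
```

speed = [37 == acc for res in p]

Transformed code:
def run(p, parts, speed):
    acc = (p + 16) // (acc == p)
    for parts in p:
        p = acc >= 20
        acc = acc[acc]
    speed = [37 == acc for res in p]
    emit(9)
    parts = parts // p
    if speed >= p:
        acc = 30 % 5
    return parts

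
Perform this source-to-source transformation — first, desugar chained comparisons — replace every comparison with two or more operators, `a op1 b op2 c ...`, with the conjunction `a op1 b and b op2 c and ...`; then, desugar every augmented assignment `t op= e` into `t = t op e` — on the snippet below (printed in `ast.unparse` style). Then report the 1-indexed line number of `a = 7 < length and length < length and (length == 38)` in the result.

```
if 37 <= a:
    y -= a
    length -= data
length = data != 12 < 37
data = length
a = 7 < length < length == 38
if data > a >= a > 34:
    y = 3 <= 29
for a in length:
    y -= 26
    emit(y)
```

Transformed code:
if 37 <= a:
    y = y - a
    length = length - data
length = data != 12 and 12 < 37
data = length
a = 7 < length and length < length and (length == 38)
if data > a and a >= a and (a > 34):
    y = 3 <= 29
for a in length:
    y = y - 26
    emit(y)

6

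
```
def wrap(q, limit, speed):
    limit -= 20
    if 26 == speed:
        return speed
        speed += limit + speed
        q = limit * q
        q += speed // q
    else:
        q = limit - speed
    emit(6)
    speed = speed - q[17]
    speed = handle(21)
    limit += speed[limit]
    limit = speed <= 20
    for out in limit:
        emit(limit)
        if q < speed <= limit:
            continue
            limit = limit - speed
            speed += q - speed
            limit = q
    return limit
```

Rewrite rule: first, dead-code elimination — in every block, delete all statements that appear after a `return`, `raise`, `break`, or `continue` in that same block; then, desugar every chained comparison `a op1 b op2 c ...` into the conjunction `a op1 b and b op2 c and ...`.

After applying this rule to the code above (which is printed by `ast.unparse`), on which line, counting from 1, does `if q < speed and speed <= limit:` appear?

Transformed code:
def wrap(q, limit, speed):
    limit -= 20
    if 26 == speed:
        return speed
    else:
        q = limit - speed
    emit(6)
    speed = speed - q[17]
    speed = handle(21)
    limit += speed[limit]
    limit = speed <= 20
    for out in limit:
        emit(limit)
        if q < speed and speed <= limit:
            continue
    return limit

14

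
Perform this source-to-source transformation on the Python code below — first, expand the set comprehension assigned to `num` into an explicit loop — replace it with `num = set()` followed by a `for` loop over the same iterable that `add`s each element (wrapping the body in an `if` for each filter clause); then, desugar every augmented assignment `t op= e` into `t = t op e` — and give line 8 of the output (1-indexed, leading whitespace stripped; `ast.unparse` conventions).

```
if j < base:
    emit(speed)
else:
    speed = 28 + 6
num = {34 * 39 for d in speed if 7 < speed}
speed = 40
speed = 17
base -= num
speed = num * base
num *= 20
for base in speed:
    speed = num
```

num.add(34 * 39)

Transformed code:
if j < base:
    emit(speed)
else:
    speed = 28 + 6
num = set()
for d in speed:
    if 7 < speed:
        num.add(34 * 39)
speed = 40
speed = 17
base = base - num
speed = num * base
num = num * 20
for base in speed:
    speed = num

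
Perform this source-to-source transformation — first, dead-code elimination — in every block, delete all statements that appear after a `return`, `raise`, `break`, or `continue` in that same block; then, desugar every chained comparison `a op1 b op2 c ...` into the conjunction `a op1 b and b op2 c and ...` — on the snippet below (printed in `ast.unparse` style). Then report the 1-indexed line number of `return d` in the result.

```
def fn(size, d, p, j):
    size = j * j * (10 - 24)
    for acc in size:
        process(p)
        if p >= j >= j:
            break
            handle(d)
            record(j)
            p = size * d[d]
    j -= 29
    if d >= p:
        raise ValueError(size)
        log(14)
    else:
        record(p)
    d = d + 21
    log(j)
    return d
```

Transformed code:
def fn(size, d, p, j):
    size = j * j * (10 - 24)
    for acc in size:
        process(p)
        if p >= j and j >= j:
            break
    j -= 29
    if d >= p:
        raise ValueError(size)
    else:
        record(p)
    d = d + 21
    log(j)
    return d

14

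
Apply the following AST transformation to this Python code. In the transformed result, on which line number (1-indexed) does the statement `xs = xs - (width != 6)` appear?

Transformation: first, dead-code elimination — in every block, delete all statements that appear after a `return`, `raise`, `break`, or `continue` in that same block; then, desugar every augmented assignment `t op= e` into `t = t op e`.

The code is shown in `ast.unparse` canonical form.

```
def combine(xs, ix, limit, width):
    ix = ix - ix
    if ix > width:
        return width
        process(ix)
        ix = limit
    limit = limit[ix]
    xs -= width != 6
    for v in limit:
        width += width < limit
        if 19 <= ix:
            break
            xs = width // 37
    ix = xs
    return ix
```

6

Transformed code:
def combine(xs, ix, limit, width):
    ix = ix - ix
    if ix > width:
        return width
    limit = limit[ix]
    xs = xs - (width != 6)
    for v in limit:
        width = width + (width < limit)
        if 19 <= ix:
            break
    ix = xs
    return ix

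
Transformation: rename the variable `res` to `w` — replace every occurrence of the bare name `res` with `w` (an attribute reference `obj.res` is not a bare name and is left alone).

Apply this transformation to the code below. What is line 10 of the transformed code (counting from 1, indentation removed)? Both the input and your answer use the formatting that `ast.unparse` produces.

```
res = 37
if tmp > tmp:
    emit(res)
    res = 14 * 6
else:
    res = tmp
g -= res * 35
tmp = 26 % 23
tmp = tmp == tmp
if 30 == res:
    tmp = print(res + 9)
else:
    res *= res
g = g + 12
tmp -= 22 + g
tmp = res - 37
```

if 30 == w:

Transformed code:
w = 37
if tmp > tmp:
    emit(w)
    w = 14 * 6
else:
    w = tmp
g -= w * 35
tmp = 26 % 23
tmp = tmp == tmp
if 30 == w:
    tmp = print(w + 9)
else:
    w *= w
g = g + 12
tmp -= 22 + g
tmp = w - 37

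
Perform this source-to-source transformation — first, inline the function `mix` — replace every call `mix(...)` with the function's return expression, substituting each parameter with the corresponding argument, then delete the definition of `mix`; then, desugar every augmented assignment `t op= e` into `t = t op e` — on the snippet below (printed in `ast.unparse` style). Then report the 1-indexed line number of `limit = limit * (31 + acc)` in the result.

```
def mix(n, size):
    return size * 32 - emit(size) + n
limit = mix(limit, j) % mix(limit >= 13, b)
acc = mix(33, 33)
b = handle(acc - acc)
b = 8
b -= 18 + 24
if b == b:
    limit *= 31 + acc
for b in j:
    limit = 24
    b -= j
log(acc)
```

Transformed code:
limit = (j * 32 - emit(j) + limit) % (b * 32 - emit(b) + (limit >= 13))
acc = 33 * 32 - emit(33) + 33
b = handle(acc - acc)
b = 8
b = b - (18 + 24)
if b == b:
    limit = limit * (31 + acc)
for b in j:
    limit = 24
    b = b - j
log(acc)

7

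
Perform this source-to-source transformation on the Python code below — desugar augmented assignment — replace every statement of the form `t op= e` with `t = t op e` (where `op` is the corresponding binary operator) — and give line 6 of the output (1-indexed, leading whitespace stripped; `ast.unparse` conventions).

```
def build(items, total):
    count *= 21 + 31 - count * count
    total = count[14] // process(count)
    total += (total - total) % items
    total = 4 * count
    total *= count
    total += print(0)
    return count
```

total = total * count

Transformed code:
def build(items, total):
    count = count * (21 + 31 - count * count)
    total = count[14] // process(count)
    total = total + (total - total) % items
    total = 4 * count
    total = total * count
    total = total + print(0)
    return count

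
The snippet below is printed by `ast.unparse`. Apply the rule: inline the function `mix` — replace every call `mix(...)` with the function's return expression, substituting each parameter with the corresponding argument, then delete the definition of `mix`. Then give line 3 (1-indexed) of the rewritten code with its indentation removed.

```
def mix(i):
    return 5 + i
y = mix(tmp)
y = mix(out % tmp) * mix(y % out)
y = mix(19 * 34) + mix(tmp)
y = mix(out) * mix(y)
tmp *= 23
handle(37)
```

Transformed code:
y = 5 + tmp
y = (5 + out % tmp) * (5 + y % out)
y = 5 + 19 * 34 + (5 + tmp)
y = (5 + out) * (5 + y)
tmp *= 23
handle(37)

y = 5 + 19 * 34 + (5 + tmp)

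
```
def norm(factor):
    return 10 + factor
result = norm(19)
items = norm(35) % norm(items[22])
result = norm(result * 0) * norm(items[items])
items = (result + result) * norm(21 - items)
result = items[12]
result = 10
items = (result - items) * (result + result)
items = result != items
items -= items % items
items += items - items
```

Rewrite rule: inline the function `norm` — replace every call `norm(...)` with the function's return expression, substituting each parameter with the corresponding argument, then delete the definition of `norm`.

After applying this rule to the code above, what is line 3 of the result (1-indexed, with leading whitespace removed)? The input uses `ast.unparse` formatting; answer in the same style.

Transformed code:
result = 10 + 19
items = (10 + 35) % (10 + items[22])
result = (10 + result * 0) * (10 + items[items])
items = (result + result) * (10 + (21 - items))
result = items[12]
result = 10
items = (result - items) * (result + result)
items = result != items
items -= items % items
items += items - items

result = (10 + result * 0) * (10 + items[items])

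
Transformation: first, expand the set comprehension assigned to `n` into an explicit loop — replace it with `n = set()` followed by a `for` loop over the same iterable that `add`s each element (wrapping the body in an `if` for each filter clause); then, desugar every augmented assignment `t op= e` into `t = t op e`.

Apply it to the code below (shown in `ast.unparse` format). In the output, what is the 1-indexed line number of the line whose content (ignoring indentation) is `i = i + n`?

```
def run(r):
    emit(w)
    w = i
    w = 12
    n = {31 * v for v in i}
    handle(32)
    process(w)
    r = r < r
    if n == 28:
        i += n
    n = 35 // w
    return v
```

Transformed code:
def run(r):
    emit(w)
    w = i
    w = 12
    n = set()
    for v in i:
        n.add(31 * v)
    handle(32)
    process(w)
    r = r < r
    if n == 28:
        i = i + n
    n = 35 // w
    return v

12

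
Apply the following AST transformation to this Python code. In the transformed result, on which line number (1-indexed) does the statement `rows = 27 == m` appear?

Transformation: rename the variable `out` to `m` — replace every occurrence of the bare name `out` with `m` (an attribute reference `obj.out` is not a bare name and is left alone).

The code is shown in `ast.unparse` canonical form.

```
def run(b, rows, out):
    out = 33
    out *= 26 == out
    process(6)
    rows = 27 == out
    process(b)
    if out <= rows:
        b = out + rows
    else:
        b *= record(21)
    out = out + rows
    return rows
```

Transformed code:
def run(b, rows, m):
    m = 33
    m *= 26 == m
    process(6)
    rows = 27 == m
    process(b)
    if m <= rows:
        b = m + rows
    else:
        b *= record(21)
    m = m + rows
    return rows

5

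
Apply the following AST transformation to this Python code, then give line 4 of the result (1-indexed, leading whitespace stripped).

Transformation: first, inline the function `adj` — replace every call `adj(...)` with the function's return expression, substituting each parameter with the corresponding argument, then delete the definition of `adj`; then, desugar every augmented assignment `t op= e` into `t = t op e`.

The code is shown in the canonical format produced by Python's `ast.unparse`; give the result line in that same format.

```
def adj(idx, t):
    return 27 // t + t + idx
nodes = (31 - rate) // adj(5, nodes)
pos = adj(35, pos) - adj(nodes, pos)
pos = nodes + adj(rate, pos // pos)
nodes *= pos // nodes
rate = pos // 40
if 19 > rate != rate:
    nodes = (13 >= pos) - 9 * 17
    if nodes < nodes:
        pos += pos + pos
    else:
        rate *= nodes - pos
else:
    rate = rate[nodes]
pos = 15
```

Transformed code:
nodes = (31 - rate) // (27 // nodes + nodes + 5)
pos = 27 // pos + pos + 35 - (27 // pos + pos + nodes)
pos = nodes + (27 // (pos // pos) + pos // pos + rate)
nodes = nodes * (pos // nodes)
rate = pos // 40
if 19 > rate != rate:
    nodes = (13 >= pos) - 9 * 17
    if nodes < nodes:
        pos = pos + (pos + pos)
    else:
        rate = rate * (nodes - pos)
else:
    rate = rate[nodes]
pos = 15

nodes = nodes * (pos // nodes)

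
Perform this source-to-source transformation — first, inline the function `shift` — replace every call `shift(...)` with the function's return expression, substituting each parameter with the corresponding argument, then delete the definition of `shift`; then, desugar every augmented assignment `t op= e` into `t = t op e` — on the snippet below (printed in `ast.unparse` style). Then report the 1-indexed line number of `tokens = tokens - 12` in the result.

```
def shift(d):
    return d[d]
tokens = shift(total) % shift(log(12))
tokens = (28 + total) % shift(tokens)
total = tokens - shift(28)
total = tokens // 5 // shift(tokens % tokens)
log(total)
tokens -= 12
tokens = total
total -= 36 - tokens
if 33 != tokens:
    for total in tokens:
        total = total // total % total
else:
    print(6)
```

Transformed code:
tokens = total[total] % log(12)[log(12)]
tokens = (28 + total) % tokens[tokens]
total = tokens - 28[28]
total = tokens // 5 // (tokens % tokens)[tokens % tokens]
log(total)
tokens = tokens - 12
tokens = total
total = total - (36 - tokens)
if 33 != tokens:
    for total in tokens:
        total = total // total % total
else:
    print(6)

6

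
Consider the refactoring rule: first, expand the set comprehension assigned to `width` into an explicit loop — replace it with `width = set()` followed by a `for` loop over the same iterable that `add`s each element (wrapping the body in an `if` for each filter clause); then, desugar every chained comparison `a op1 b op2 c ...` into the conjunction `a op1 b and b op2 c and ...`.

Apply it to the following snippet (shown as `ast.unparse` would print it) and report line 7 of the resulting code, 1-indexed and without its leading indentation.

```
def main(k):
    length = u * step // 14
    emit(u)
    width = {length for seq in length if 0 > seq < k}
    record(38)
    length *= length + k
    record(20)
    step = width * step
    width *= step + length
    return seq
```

width.add(length)

Transformed code:
def main(k):
    length = u * step // 14
    emit(u)
    width = set()
    for seq in length:
        if 0 > seq and seq < k:
            width.add(length)
    record(38)
    length *= length + k
    record(20)
    step = width * step
    width *= step + length
    return seq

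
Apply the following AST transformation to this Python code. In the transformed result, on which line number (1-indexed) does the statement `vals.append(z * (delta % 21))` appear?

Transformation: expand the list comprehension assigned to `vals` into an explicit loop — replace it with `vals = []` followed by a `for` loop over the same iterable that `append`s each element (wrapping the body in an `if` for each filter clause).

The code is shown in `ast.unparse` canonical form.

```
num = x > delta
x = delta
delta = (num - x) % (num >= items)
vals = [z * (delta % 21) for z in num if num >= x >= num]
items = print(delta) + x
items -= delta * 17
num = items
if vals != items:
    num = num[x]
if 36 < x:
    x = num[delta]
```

7

Transformed code:
num = x > delta
x = delta
delta = (num - x) % (num >= items)
vals = []
for z in num:
    if num >= x >= num:
        vals.append(z * (delta % 21))
items = print(delta) + x
items -= delta * 17
num = items
if vals != items:
    num = num[x]
if 36 < x:
    x = num[delta]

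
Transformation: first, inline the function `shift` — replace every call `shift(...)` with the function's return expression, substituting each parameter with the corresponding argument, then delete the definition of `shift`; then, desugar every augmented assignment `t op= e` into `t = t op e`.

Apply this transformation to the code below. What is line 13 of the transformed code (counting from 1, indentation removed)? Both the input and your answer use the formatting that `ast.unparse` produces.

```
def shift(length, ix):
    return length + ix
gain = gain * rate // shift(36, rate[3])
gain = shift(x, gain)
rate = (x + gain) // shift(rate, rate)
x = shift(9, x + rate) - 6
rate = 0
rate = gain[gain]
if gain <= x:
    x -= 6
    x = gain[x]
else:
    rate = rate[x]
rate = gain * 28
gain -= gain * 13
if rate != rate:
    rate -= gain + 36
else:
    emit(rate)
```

gain = gain - gain * 13

Transformed code:
gain = gain * rate // (36 + rate[3])
gain = x + gain
rate = (x + gain) // (rate + rate)
x = 9 + (x + rate) - 6
rate = 0
rate = gain[gain]
if gain <= x:
    x = x - 6
    x = gain[x]
else:
    rate = rate[x]
rate = gain * 28
gain = gain - gain * 13
if rate != rate:
    rate = rate - (gain + 36)
else:
    emit(rate)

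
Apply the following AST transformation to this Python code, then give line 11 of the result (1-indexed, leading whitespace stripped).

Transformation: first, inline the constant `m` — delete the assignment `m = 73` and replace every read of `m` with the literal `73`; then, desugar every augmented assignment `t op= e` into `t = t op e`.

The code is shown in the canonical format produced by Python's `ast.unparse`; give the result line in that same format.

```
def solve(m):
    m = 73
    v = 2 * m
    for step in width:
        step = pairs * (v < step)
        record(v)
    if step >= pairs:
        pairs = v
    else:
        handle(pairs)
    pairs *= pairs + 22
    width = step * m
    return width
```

Transformed code:
def solve(m):
    v = 2 * 73
    for step in width:
        step = pairs * (v < step)
        record(v)
    if step >= pairs:
        pairs = v
    else:
        handle(pairs)
    pairs = pairs * (pairs + 22)
    width = step * 73
    return width

width = step * 73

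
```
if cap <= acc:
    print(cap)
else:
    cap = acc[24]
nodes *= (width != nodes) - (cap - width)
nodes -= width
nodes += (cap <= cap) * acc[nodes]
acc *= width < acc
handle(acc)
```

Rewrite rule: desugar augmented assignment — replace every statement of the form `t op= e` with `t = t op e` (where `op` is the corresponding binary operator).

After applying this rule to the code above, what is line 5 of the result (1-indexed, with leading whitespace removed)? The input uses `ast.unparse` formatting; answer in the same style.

nodes = nodes * ((width != nodes) - (cap - width))

Transformed code:
if cap <= acc:
    print(cap)
else:
    cap = acc[24]
nodes = nodes * ((width != nodes) - (cap - width))
nodes = nodes - width
nodes = nodes + (cap <= cap) * acc[nodes]
acc = acc * (width < acc)
handle(acc)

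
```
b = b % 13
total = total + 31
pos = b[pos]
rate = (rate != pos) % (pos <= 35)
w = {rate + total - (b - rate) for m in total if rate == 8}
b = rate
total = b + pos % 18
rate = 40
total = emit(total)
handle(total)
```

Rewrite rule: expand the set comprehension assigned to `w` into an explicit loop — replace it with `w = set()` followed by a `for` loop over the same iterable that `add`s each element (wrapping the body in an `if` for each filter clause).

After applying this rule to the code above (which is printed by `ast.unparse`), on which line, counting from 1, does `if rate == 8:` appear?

Transformed code:
b = b % 13
total = total + 31
pos = b[pos]
rate = (rate != pos) % (pos <= 35)
w = set()
for m in total:
    if rate == 8:
        w.add(rate + total - (b - rate))
b = rate
total = b + pos % 18
rate = 40
total = emit(total)
handle(total)

7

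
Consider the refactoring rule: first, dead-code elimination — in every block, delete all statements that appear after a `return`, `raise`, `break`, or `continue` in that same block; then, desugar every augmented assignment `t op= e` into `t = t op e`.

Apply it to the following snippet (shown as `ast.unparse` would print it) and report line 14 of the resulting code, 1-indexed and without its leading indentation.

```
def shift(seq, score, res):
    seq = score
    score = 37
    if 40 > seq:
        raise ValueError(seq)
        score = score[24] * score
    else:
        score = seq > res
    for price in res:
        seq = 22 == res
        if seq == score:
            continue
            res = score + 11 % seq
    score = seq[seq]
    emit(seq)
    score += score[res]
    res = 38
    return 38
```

Transformed code:
def shift(seq, score, res):
    seq = score
    score = 37
    if 40 > seq:
        raise ValueError(seq)
    else:
        score = seq > res
    for price in res:
        seq = 22 == res
        if seq == score:
            continue
    score = seq[seq]
    emit(seq)
    score = score + score[res]
    res = 38
    return 38

score = score + score[res]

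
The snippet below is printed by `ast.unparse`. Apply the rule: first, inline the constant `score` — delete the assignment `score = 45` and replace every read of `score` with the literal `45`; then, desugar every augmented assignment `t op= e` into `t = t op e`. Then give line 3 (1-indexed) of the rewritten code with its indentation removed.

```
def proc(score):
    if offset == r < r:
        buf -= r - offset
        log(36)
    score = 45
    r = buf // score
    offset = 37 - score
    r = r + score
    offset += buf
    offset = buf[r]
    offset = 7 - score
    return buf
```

Transformed code:
def proc(score):
    if offset == r < r:
        buf = buf - (r - offset)
        log(36)
    r = buf // 45
    offset = 37 - 45
    r = r + 45
    offset = offset + buf
    offset = buf[r]
    offset = 7 - 45
    return buf

buf = buf - (r - offset)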